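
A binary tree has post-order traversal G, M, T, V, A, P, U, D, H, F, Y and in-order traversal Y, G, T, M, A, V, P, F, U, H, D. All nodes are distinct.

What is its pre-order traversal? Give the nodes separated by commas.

The last element of post-order is the root; it splits in-order into left and right subtrees.
Root Y: left subtree has 0 nodes { }, right has 10 {G, T, M, A, V, P, F, U, H, D}.
  Root F: left subtree has 6 nodes {G, T, M, A, V, P}, right has 3 {U, H, D}.
    Root P: left subtree has 5 nodes {G, T, M, A, V}, right has 0 { }.
      Root A: left subtree has 3 nodes {G, T, M}, right has 1 {V}.
        Root T: left subtree has 1 node {G}, right has 1 {M}.
    Root H: left subtree has 1 node {U}, right has 1 {D}.

Y, F, P, A, T, G, M, V, H, U, D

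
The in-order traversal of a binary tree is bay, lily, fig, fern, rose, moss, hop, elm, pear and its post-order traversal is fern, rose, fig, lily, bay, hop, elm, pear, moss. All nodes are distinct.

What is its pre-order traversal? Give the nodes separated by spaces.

moss bay lily fig rose fern pear elm hop

The last element of post-order is the root; it splits in-order into left and right subtrees.
Root moss: left subtree has 5 nodes {bay, lily, fig, fern, rose}, right has 3 {hop, elm, pear}.
  Root bay: left subtree has 0 nodes { }, right has 4 {lily, fig, fern, rose}.
    Root lily: left subtree has 0 nodes { }, right has 3 {fig, fern, rose}.
      Root fig: left subtree has 0 nodes { }, right has 2 {fern, rose}.
        Root rose: left subtree has 1 node {fern}, right has 0 { }.
  Root pear: left subtree has 2 nodes {hop, elm}, right has 0 { }.
    Root elm: left subtree has 1 node {hop}, right has 0 { }.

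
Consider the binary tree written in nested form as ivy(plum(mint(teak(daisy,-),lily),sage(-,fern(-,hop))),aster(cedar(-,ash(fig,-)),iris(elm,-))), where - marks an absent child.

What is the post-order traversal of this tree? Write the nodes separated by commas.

Post-order visits the left subtree, then the right subtree, then the node.
At ivy: go left to plum.
  At plum: go left to mint.
    At mint: go left to teak.
      At teak: go left to daisy.
        daisy is a leaf — visit daisy.
      At teak: no right child.
      Visit teak.
    At mint: go right to lily.
      lily is a leaf — visit lily.
    Visit mint.
  At plum: go right to sage.
    At sage: no left child.
    At sage: go right to fern.
      At fern: no left child.
      At fern: go right to hop.
        hop is a leaf — visit hop.
      Visit fern.
    Visit sage.
  Visit plum.
At ivy: go right to aster.
  At aster: go left to cedar.
    At cedar: no left child.
    At cedar: go right to ash.
      At ash: go left to fig.
        fig is a leaf — visit fig.
      At ash: no right child.
      Visit ash.
    Visit cedar.
  At aster: go right to iris.
    At iris: go left to elm.
      elm is a leaf — visit elm.
    At iris: no right child.
    Visit iris.
  Visit aster.
Visit ivy.

daisy, teak, lily, mint, hop, fern, sage, plum, fig, ash, cedar, elm, iris, aster, ivy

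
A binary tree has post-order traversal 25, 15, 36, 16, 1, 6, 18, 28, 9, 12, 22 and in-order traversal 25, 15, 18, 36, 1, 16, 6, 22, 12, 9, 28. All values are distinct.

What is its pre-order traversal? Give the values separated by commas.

The last element of post-order is the root; it splits in-order into left and right subtrees.
Root 22: left subtree has 7 nodes {25, 15, 18, 36, 1, 16, 6}, right has 3 {12, 9, 28}.
  Root 18: left subtree has 2 nodes {25, 15}, right has 4 {36, 1, 16, 6}.
    Root 15: left subtree has 1 node {25}, right has 0 { }.
    Root 6: left subtree has 3 nodes {36, 1, 16}, right has 0 { }.
      Root 1: left subtree has 1 node {36}, right has 1 {16}.
  Root 12: left subtree has 0 nodes { }, right has 2 {9, 28}.
    Root 9: left subtree has 0 nodes { }, right has 1 {28}.

22, 18, 15, 25, 6, 1, 36, 16, 12, 9, 28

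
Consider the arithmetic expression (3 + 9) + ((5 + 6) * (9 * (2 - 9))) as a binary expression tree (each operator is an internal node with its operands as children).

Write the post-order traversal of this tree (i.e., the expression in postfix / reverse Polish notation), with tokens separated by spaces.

3 9 + 5 6 + 9 2 9 - * * +

Post-order on an expression tree gives postfix notation: for each operator, emit left operand, right operand, then the operator.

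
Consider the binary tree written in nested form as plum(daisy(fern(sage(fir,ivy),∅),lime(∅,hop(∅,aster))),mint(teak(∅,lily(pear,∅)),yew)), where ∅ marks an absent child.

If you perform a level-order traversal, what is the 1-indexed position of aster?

Level-order visits nodes level by level from the root, left to right within each level.
Level 0: plum
Level 1: daisy, mint
Level 2: fern, lime, teak, yew
Level 3: sage, hop, lily
Level 4: fir, ivy, aster, pear
Full level-order sequence: plum, daisy, mint, fern, lime, teak, yew, sage, hop, lily, fir, ivy, aster, pear.

13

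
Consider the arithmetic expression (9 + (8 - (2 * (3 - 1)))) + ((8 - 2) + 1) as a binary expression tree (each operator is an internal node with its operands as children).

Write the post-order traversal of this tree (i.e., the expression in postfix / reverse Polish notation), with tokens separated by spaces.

9 8 2 3 1 - * - + 8 2 - 1 + +

Post-order on an expression tree gives postfix notation: for each operator, emit left operand, right operand, then the operator.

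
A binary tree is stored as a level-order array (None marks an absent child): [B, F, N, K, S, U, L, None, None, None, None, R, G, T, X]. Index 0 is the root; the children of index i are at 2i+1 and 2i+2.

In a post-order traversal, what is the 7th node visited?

Post-order visits the left subtree, then the right subtree, then the node.
At B: go left to F.
  At F: go left to K.
    K is a leaf — visit K.
  At F: go right to S.
    S is a leaf — visit S.
  Visit F.
At B: go right to N.
  At N: go left to U.
    At U: go left to R.
      R is a leaf — visit R.
    At U: go right to G.
      G is a leaf — visit G.
    Visit U.
  At N: go right to L.
    At L: go left to T.
      T is a leaf — visit T.
    At L: go right to X.
      X is a leaf — visit X.
    Visit L.
  Visit N.
Visit B.
Full post-order sequence: K, S, F, R, G, U, T, X, L, N, B.

T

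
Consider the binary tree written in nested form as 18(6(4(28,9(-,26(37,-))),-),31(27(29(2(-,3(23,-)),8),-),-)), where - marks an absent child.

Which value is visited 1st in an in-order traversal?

In-order visits the left subtree, then the node, then the right subtree.
At 18: go left to 6.
  At 6: go left to 4.
    At 4: go left to 28.
      28 is a leaf — visit 28.
    Visit 4.
    At 4: go right to 9.
      At 9: no left child.
      Visit 9.
      At 9: go right to 26.
        At 26: go left to 37.
          37 is a leaf — visit 37.
        Visit 26.
        At 26: no right child.
  Visit 6.
  At 6: no right child.
Visit 18.
At 18: go right to 31.
  At 31: go left to 27.
    At 27: go left to 29.
      At 29: go left to 2.
        At 2: no left child.
        Visit 2.
        At 2: go right to 3.
          At 3: go left to 23.
            23 is a leaf — visit 23.
          Visit 3.
          At 3: no right child.
      Visit 29.
      At 29: go right to 8.
        8 is a leaf — visit 8.
    Visit 27.
    At 27: no right child.
  Visit 31.
  At 31: no right child.
Full in-order sequence: 28, 4, 9, 37, 26, 6, 18, 2, 23, 3, 29, 8, 27, 31.

28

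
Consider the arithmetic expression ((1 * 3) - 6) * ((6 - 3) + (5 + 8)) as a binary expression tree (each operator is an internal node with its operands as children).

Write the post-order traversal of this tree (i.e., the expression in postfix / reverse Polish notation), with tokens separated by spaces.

1 3 * 6 - 6 3 - 5 8 + + *

Post-order on an expression tree gives postfix notation: for each operator, emit left operand, right operand, then the operator.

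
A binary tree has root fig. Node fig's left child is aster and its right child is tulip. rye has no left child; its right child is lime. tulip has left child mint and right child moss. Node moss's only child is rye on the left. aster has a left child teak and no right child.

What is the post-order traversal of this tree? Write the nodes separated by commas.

Post-order visits the left subtree, then the right subtree, then the node.
At fig: go left to aster.
  At aster: go left to teak.
    teak is a leaf — visit teak.
  At aster: no right child.
  Visit aster.
At fig: go right to tulip.
  At tulip: go left to mint.
    mint is a leaf — visit mint.
  At tulip: go right to moss.
    At moss: go left to rye.
      At rye: no left child.
      At rye: go right to lime.
        lime is a leaf — visit lime.
      Visit rye.
    At moss: no right child.
    Visit moss.
  Visit tulip.
Visit fig.

teak, aster, mint, lime, rye, moss, tulip, fig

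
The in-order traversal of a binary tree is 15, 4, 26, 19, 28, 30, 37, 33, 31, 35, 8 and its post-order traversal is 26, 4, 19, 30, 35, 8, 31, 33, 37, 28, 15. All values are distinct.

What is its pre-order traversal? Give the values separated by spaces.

The last element of post-order is the root; it splits in-order into left and right subtrees.
Root 15: left subtree has 0 nodes { }, right has 10 {4, 26, 19, 28, 30, 37, 33, 31, 35, 8}.
  Root 28: left subtree has 3 nodes {4, 26, 19}, right has 6 {30, 37, 33, 31, 35, 8}.
    Root 19: left subtree has 2 nodes {4, 26}, right has 0 { }.
      Root 4: left subtree has 0 nodes { }, right has 1 {26}.
    Root 37: left subtree has 1 node {30}, right has 4 {33, 31, 35, 8}.
      Root 33: left subtree has 0 nodes { }, right has 3 {31, 35, 8}.
        Root 31: left subtree has 0 nodes { }, right has 2 {35, 8}.
          Root 8: left subtree has 1 node {35}, right has 0 { }.

15 28 19 4 26 37 30 33 31 8 35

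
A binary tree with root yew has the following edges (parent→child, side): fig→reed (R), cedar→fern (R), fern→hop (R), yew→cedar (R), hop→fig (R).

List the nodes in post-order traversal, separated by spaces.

reed fig hop fern cedar yew

Post-order visits the left subtree, then the right subtree, then the node.
At yew: no left child.
At yew: go right to cedar.
  At cedar: no left child.
  At cedar: go right to fern.
    At fern: no left child.
    At fern: go right to hop.
      At hop: no left child.
      At hop: go right to fig.
        At fig: no left child.
        At fig: go right to reed.
          reed is a leaf — visit reed.
        Visit fig.
      Visit hop.
    Visit fern.
  Visit cedar.
Visit yew.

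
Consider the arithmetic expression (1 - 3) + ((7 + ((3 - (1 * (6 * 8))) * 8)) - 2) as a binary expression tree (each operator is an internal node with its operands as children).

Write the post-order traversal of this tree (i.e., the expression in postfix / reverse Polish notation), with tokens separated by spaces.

1 3 - 7 3 1 6 8 * * - 8 * + 2 - +

Post-order on an expression tree gives postfix notation: for each operator, emit left operand, right operand, then the operator.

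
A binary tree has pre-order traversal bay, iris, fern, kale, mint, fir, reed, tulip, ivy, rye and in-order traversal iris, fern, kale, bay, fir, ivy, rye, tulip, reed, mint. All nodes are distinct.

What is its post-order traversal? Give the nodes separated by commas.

kale, fern, iris, rye, ivy, tulip, reed, fir, mint, bay

The first element of pre-order is the root; it splits in-order into left and right subtrees.
Root bay: left subtree has 3 nodes {iris, fern, kale}, right has 6 {fir, ivy, rye, tulip, reed, mint}.
  Root iris: left subtree has 0 nodes { }, right has 2 {fern, kale}.
    Root fern: left subtree has 0 nodes { }, right has 1 {kale}.
  Root mint: left subtree has 5 nodes {fir, ivy, rye, tulip, reed}, right has 0 { }.
    Root fir: left subtree has 0 nodes { }, right has 4 {ivy, rye, tulip, reed}.
      Root reed: left subtree has 3 nodes {ivy, rye, tulip}, right has 0 { }.
        Root tulip: left subtree has 2 nodes {ivy, rye}, right has 0 { }.
          Root ivy: left subtree has 0 nodes { }, right has 1 {rye}.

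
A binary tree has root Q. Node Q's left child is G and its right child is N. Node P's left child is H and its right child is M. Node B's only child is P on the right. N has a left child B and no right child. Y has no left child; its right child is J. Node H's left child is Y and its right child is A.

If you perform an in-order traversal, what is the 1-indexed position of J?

5

In-order visits the left subtree, then the node, then the right subtree.
At Q: go left to G.
  G is a leaf — visit G.
Visit Q.
At Q: go right to N.
  At N: go left to B.
    At B: no left child.
    Visit B.
    At B: go right to P.
      At P: go left to H.
        At H: go left to Y.
          At Y: no left child.
          Visit Y.
          At Y: go right to J.
            J is a leaf — visit J.
        Visit H.
        At H: go right to A.
          A is a leaf — visit A.
      Visit P.
      At P: go right to M.
        M is a leaf — visit M.
  Visit N.
  At N: no right child.
Full in-order sequence: G, Q, B, Y, J, H, A, P, M, N.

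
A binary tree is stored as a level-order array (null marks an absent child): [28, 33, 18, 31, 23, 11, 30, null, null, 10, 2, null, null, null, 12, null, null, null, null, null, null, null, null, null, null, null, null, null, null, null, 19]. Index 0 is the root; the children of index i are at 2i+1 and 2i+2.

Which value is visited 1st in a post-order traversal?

31

Post-order visits the left subtree, then the right subtree, then the node.
At 28: go left to 33.
  At 33: go left to 31.
    31 is a leaf — visit 31.
  At 33: go right to 23.
    At 23: go left to 10.
      10 is a leaf — visit 10.
    At 23: go right to 2.
      2 is a leaf — visit 2.
    Visit 23.
  Visit 33.
At 28: go right to 18.
  At 18: go left to 11.
    11 is a leaf — visit 11.
  At 18: go right to 30.
    At 30: no left child.
    At 30: go right to 12.
      At 12: no left child.
      At 12: go right to 19.
        19 is a leaf — visit 19.
      Visit 12.
    Visit 30.
  Visit 18.
Visit 28.
Full post-order sequence: 31, 10, 2, 23, 33, 11, 19, 12, 30, 18, 28.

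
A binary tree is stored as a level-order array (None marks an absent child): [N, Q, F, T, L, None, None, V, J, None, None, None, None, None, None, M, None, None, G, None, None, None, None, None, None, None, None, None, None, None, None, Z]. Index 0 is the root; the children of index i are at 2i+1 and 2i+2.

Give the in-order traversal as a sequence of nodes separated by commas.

In-order visits the left subtree, then the node, then the right subtree.
At N: go left to Q.
  At Q: go left to T.
    At T: go left to V.
      At V: go left to M.
        At M: go left to Z.
          Z is a leaf — visit Z.
        Visit M.
        At M: no right child.
      Visit V.
      At V: no right child.
    Visit T.
    At T: go right to J.
      At J: no left child.
      Visit J.
      At J: go right to G.
        G is a leaf — visit G.
  Visit Q.
  At Q: go right to L.
    L is a leaf — visit L.
Visit N.
At N: go right to F.
  F is a leaf — visit F.

Z, M, V, T, J, G, Q, L, N, F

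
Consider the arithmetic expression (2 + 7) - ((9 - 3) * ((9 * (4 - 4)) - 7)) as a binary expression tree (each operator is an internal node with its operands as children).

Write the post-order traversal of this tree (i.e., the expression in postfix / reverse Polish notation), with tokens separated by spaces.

Post-order on an expression tree gives postfix notation: for each operator, emit left operand, right operand, then the operator.

2 7 + 9 3 - 9 4 4 - * 7 - * -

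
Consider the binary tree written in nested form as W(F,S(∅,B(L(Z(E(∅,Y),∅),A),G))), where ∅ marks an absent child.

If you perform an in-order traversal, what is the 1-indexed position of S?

3

In-order visits the left subtree, then the node, then the right subtree.
At W: go left to F.
  F is a leaf — visit F.
Visit W.
At W: go right to S.
  At S: no left child.
  Visit S.
  At S: go right to B.
    At B: go left to L.
      At L: go left to Z.
        At Z: go left to E.
          At E: no left child.
          Visit E.
          At E: go right to Y.
            Y is a leaf — visit Y.
        Visit Z.
        At Z: no right child.
      Visit L.
      At L: go right to A.
        A is a leaf — visit A.
    Visit B.
    At B: go right to G.
      G is a leaf — visit G.
Full in-order sequence: F, W, S, E, Y, Z, L, A, B, G.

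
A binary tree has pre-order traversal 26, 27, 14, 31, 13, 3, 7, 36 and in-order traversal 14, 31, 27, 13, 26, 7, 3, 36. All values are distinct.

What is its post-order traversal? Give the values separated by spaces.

The first element of pre-order is the root; it splits in-order into left and right subtrees.
Root 26: left subtree has 4 nodes {14, 31, 27, 13}, right has 3 {7, 3, 36}.
  Root 27: left subtree has 2 nodes {14, 31}, right has 1 {13}.
    Root 14: left subtree has 0 nodes { }, right has 1 {31}.
  Root 3: left subtree has 1 node {7}, right has 1 {36}.

31 14 13 27 7 36 3 26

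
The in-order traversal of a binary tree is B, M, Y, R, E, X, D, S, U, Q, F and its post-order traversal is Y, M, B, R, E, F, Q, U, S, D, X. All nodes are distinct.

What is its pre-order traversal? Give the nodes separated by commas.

The last element of post-order is the root; it splits in-order into left and right subtrees.
Root X: left subtree has 5 nodes {B, M, Y, R, E}, right has 5 {D, S, U, Q, F}.
  Root E: left subtree has 4 nodes {B, M, Y, R}, right has 0 { }.
    Root R: left subtree has 3 nodes {B, M, Y}, right has 0 { }.
      Root B: left subtree has 0 nodes { }, right has 2 {M, Y}.
        Root M: left subtree has 0 nodes { }, right has 1 {Y}.
  Root D: left subtree has 0 nodes { }, right has 4 {S, U, Q, F}.
    Root S: left subtree has 0 nodes { }, right has 3 {U, Q, F}.
      Root U: left subtree has 0 nodes { }, right has 2 {Q, F}.
        Root Q: left subtree has 0 nodes { }, right has 1 {F}.

X, E, R, B, M, Y, D, S, U, Q, F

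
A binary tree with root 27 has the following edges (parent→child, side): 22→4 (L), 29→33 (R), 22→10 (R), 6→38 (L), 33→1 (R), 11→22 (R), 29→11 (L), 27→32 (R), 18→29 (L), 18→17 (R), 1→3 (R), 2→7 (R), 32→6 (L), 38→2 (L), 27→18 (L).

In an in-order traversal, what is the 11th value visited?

In-order visits the left subtree, then the node, then the right subtree.
At 27: go left to 18.
  At 18: go left to 29.
    At 29: go left to 11.
      At 11: no left child.
      Visit 11.
      At 11: go right to 22.
        At 22: go left to 4.
          4 is a leaf — visit 4.
        Visit 22.
        At 22: go right to 10.
          10 is a leaf — visit 10.
    Visit 29.
    At 29: go right to 33.
      At 33: no left child.
      Visit 33.
      At 33: go right to 1.
        At 1: no left child.
        Visit 1.
        At 1: go right to 3.
          3 is a leaf — visit 3.
  Visit 18.
  At 18: go right to 17.
    17 is a leaf — visit 17.
Visit 27.
At 27: go right to 32.
  At 32: go left to 6.
    At 6: go left to 38.
      At 38: go left to 2.
        At 2: no left child.
        Visit 2.
        At 2: go right to 7.
          7 is a leaf — visit 7.
      Visit 38.
      At 38: no right child.
    Visit 6.
    At 6: no right child.
  Visit 32.
  At 32: no right child.
Full in-order sequence: 11, 4, 22, 10, 29, 33, 1, 3, 18, 17, 27, 2, 7, 38, 6, 32.

27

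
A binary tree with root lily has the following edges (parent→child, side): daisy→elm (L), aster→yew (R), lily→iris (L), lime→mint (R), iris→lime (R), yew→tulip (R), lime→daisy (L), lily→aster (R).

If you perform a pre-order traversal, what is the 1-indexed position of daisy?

Pre-order visits the node, then its left subtree, then its right subtree.
Visit lily.
At lily: go left to iris.
  Visit iris.
  At iris: no left child.
  At iris: go right to lime.
    Visit lime.
    At lime: go left to daisy.
      Visit daisy.
      At daisy: go left to elm.
        elm is a leaf — visit elm.
      At daisy: no right child.
    At lime: go right to mint.
      mint is a leaf — visit mint.
At lily: go right to aster.
  Visit aster.
  At aster: no left child.
  At aster: go right to yew.
    Visit yew.
    At yew: no left child.
    At yew: go right to tulip.
      tulip is a leaf — visit tulip.
Full pre-order sequence: lily, iris, lime, daisy, elm, mint, aster, yew, tulip.

4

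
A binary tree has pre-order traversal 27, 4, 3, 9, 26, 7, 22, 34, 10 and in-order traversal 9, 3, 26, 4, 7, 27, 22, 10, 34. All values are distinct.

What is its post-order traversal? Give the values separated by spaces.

9 26 3 7 4 10 34 22 27

The first element of pre-order is the root; it splits in-order into left and right subtrees.
Root 27: left subtree has 5 nodes {9, 3, 26, 4, 7}, right has 3 {22, 10, 34}.
  Root 4: left subtree has 3 nodes {9, 3, 26}, right has 1 {7}.
    Root 3: left subtree has 1 node {9}, right has 1 {26}.
  Root 22: left subtree has 0 nodes { }, right has 2 {10, 34}.
    Root 34: left subtree has 1 node {10}, right has 0 { }.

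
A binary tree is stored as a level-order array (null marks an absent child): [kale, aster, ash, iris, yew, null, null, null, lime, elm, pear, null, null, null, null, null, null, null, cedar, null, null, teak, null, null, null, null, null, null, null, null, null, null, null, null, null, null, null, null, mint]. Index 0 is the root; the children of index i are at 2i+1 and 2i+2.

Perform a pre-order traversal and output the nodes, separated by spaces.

kale aster iris lime cedar mint yew elm pear teak ash

Pre-order visits the node, then its left subtree, then its right subtree.
Visit kale.
At kale: go left to aster.
  Visit aster.
  At aster: go left to iris.
    Visit iris.
    At iris: no left child.
    At iris: go right to lime.
      Visit lime.
      At lime: no left child.
      At lime: go right to cedar.
        Visit cedar.
        At cedar: no left child.
        At cedar: go right to mint.
          mint is a leaf — visit mint.
  At aster: go right to yew.
    Visit yew.
    At yew: go left to elm.
      elm is a leaf — visit elm.
    At yew: go right to pear.
      Visit pear.
      At pear: go left to teak.
        teak is a leaf — visit teak.
      At pear: no right child.
At kale: go right to ash.
  ash is a leaf — visit ash.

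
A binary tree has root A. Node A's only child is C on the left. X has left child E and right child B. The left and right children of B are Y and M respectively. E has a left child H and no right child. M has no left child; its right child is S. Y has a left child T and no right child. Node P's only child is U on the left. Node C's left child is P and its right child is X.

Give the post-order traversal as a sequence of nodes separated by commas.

Post-order visits the left subtree, then the right subtree, then the node.
At A: go left to C.
  At C: go left to P.
    At P: go left to U.
      U is a leaf — visit U.
    At P: no right child.
    Visit P.
  At C: go right to X.
    At X: go left to E.
      At E: go left to H.
        H is a leaf — visit H.
      At E: no right child.
      Visit E.
    At X: go right to B.
      At B: go left to Y.
        At Y: go left to T.
          T is a leaf — visit T.
        At Y: no right child.
        Visit Y.
      At B: go right to M.
        At M: no left child.
        At M: go right to S.
          S is a leaf — visit S.
        Visit M.
      Visit B.
    Visit X.
  Visit C.
At A: no right child.
Visit A.

U, P, H, E, T, Y, S, M, B, X, C, A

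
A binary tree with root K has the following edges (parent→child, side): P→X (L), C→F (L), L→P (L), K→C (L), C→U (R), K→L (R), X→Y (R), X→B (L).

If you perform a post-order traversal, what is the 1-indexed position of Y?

Post-order visits the left subtree, then the right subtree, then the node.
At K: go left to C.
  At C: go left to F.
    F is a leaf — visit F.
  At C: go right to U.
    U is a leaf — visit U.
  Visit C.
At K: go right to L.
  At L: go left to P.
    At P: go left to X.
      At X: go left to B.
        B is a leaf — visit B.
      At X: go right to Y.
        Y is a leaf — visit Y.
      Visit X.
    At P: no right child.
    Visit P.
  At L: no right child.
  Visit L.
Visit K.
Full post-order sequence: F, U, C, B, Y, X, P, L, K.

5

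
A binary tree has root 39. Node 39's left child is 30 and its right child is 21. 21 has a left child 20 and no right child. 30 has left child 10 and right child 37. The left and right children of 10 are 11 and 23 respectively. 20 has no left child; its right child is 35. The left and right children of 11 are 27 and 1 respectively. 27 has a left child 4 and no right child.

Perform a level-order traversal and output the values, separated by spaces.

39 30 21 10 37 20 11 23 35 27 1 4

Level-order visits nodes level by level from the root, left to right within each level.
Level 0: 39
Level 1: 30, 21
Level 2: 10, 37, 20
Level 3: 11, 23, 35
Level 4: 27, 1
Level 5: 4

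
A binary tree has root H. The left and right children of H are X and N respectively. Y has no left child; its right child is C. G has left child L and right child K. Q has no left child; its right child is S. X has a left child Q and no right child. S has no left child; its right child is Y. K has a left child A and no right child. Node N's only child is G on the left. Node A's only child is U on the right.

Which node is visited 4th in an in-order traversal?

C

In-order visits the left subtree, then the node, then the right subtree.
At H: go left to X.
  At X: go left to Q.
    At Q: no left child.
    Visit Q.
    At Q: go right to S.
      At S: no left child.
      Visit S.
      At S: go right to Y.
        At Y: no left child.
        Visit Y.
        At Y: go right to C.
          C is a leaf — visit C.
  Visit X.
  At X: no right child.
Visit H.
At H: go right to N.
  At N: go left to G.
    At G: go left to L.
      L is a leaf — visit L.
    Visit G.
    At G: go right to K.
      At K: go left to A.
        At A: no left child.
        Visit A.
        At A: go right to U.
          U is a leaf — visit U.
      Visit K.
      At K: no right child.
  Visit N.
  At N: no right child.
Full in-order sequence: Q, S, Y, C, X, H, L, G, A, U, K, N.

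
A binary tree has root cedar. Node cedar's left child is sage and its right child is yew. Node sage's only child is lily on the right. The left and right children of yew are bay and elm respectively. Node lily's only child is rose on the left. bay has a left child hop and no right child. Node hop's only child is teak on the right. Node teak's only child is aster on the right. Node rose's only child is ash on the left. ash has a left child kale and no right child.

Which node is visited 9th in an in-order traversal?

aster

In-order visits the left subtree, then the node, then the right subtree.
At cedar: go left to sage.
  At sage: no left child.
  Visit sage.
  At sage: go right to lily.
    At lily: go left to rose.
      At rose: go left to ash.
        At ash: go left to kale.
          kale is a leaf — visit kale.
        Visit ash.
        At ash: no right child.
      Visit rose.
      At rose: no right child.
    Visit lily.
    At lily: no right child.
Visit cedar.
At cedar: go right to yew.
  At yew: go left to bay.
    At bay: go left to hop.
      At hop: no left child.
      Visit hop.
      At hop: go right to teak.
        At teak: no left child.
        Visit teak.
        At teak: go right to aster.
          aster is a leaf — visit aster.
    Visit bay.
    At bay: no right child.
  Visit yew.
  At yew: go right to elm.
    elm is a leaf — visit elm.
Full in-order sequence: sage, kale, ash, rose, lily, cedar, hop, teak, aster, bay, yew, elm.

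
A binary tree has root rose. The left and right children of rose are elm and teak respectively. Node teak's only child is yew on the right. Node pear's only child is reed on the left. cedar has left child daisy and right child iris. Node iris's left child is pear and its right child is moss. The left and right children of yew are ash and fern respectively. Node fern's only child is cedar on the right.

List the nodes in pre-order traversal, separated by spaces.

Pre-order visits the node, then its left subtree, then its right subtree.
Visit rose.
At rose: go left to elm.
  elm is a leaf — visit elm.
At rose: go right to teak.
  Visit teak.
  At teak: no left child.
  At teak: go right to yew.
    Visit yew.
    At yew: go left to ash.
      ash is a leaf — visit ash.
    At yew: go right to fern.
      Visit fern.
      At fern: no left child.
      At fern: go right to cedar.
        Visit cedar.
        At cedar: go left to daisy.
          daisy is a leaf — visit daisy.
        At cedar: go right to iris.
          Visit iris.
          At iris: go left to pear.
            Visit pear.
            At pear: go left to reed.
              reed is a leaf — visit reed.
            At pear: no right child.
          At iris: go right to moss.
            moss is a leaf — visit moss.

rose elm teak yew ash fern cedar daisy iris pear reed moss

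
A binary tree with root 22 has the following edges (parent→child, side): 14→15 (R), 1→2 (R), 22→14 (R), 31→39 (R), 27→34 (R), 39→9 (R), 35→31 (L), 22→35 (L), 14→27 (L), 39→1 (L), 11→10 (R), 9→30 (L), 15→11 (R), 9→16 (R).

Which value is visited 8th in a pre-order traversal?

Pre-order visits the node, then its left subtree, then its right subtree.
Visit 22.
At 22: go left to 35.
  Visit 35.
  At 35: go left to 31.
    Visit 31.
    At 31: no left child.
    At 31: go right to 39.
      Visit 39.
      At 39: go left to 1.
        Visit 1.
        At 1: no left child.
        At 1: go right to 2.
          2 is a leaf — visit 2.
      At 39: go right to 9.
        Visit 9.
        At 9: go left to 30.
          30 is a leaf — visit 30.
        At 9: go right to 16.
          16 is a leaf — visit 16.
  At 35: no right child.
At 22: go right to 14.
  Visit 14.
  At 14: go left to 27.
    Visit 27.
    At 27: no left child.
    At 27: go right to 34.
      34 is a leaf — visit 34.
  At 14: go right to 15.
    Visit 15.
    At 15: no left child.
    At 15: go right to 11.
      Visit 11.
      At 11: no left child.
      At 11: go right to 10.
        10 is a leaf — visit 10.
Full pre-order sequence: 22, 35, 31, 39, 1, 2, 9, 30, 16, 14, 27, 34, 15, 11, 10.

30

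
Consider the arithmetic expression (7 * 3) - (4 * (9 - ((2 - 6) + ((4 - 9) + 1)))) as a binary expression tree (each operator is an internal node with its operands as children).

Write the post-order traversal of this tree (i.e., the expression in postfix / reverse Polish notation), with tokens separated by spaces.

Post-order on an expression tree gives postfix notation: for each operator, emit left operand, right operand, then the operator.

7 3 * 4 9 2 6 - 4 9 - 1 + + - * -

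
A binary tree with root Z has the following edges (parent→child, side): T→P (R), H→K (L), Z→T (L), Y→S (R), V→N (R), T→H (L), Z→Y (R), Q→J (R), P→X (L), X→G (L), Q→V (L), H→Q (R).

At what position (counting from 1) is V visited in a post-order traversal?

Post-order visits the left subtree, then the right subtree, then the node.
At Z: go left to T.
  At T: go left to H.
    At H: go left to K.
      K is a leaf — visit K.
    At H: go right to Q.
      At Q: go left to V.
        At V: no left child.
        At V: go right to N.
          N is a leaf — visit N.
        Visit V.
      At Q: go right to J.
        J is a leaf — visit J.
      Visit Q.
    Visit H.
  At T: go right to P.
    At P: go left to X.
      At X: go left to G.
        G is a leaf — visit G.
      At X: no right child.
      Visit X.
    At P: no right child.
    Visit P.
  Visit T.
At Z: go right to Y.
  At Y: no left child.
  At Y: go right to S.
    S is a leaf — visit S.
  Visit Y.
Visit Z.
Full post-order sequence: K, N, V, J, Q, H, G, X, P, T, S, Y, Z.

3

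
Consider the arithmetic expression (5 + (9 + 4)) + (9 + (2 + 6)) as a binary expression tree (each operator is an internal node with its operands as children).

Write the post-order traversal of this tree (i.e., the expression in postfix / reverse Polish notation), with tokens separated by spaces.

5 9 4 + + 9 2 6 + + +

Post-order on an expression tree gives postfix notation: for each operator, emit left operand, right operand, then the operator.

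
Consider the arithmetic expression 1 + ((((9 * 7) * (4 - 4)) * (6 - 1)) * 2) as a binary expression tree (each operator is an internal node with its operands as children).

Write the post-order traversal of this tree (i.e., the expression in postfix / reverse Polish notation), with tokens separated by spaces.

Post-order on an expression tree gives postfix notation: for each operator, emit left operand, right operand, then the operator.

1 9 7 * 4 4 - * 6 1 - * 2 * +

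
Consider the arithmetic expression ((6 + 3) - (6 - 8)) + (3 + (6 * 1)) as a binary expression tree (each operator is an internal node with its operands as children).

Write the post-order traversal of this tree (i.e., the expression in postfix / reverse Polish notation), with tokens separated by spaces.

Post-order on an expression tree gives postfix notation: for each operator, emit left operand, right operand, then the operator.

6 3 + 6 8 - - 3 6 1 * + +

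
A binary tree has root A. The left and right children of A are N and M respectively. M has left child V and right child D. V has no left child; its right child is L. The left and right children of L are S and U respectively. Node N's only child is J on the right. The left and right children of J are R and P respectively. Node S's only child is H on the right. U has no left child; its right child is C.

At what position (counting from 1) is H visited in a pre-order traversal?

Pre-order visits the node, then its left subtree, then its right subtree.
Visit A.
At A: go left to N.
  Visit N.
  At N: no left child.
  At N: go right to J.
    Visit J.
    At J: go left to R.
      R is a leaf — visit R.
    At J: go right to P.
      P is a leaf — visit P.
At A: go right to M.
  Visit M.
  At M: go left to V.
    Visit V.
    At V: no left child.
    At V: go right to L.
      Visit L.
      At L: go left to S.
        Visit S.
        At S: no left child.
        At S: go right to H.
          H is a leaf — visit H.
      At L: go right to U.
        Visit U.
        At U: no left child.
        At U: go right to C.
          C is a leaf — visit C.
  At M: go right to D.
    D is a leaf — visit D.
Full pre-order sequence: A, N, J, R, P, M, V, L, S, H, U, C, D.

10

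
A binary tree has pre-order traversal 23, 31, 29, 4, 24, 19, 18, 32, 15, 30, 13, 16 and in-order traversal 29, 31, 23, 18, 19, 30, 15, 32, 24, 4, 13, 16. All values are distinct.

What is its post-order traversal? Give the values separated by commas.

The first element of pre-order is the root; it splits in-order into left and right subtrees.
Root 23: left subtree has 2 nodes {29, 31}, right has 9 {18, 19, 30, 15, 32, 24, 4, 13, 16}.
  Root 31: left subtree has 1 node {29}, right has 0 { }.
  Root 4: left subtree has 6 nodes {18, 19, 30, 15, 32, 24}, right has 2 {13, 16}.
    Root 24: left subtree has 5 nodes {18, 19, 30, 15, 32}, right has 0 { }.
      Root 19: left subtree has 1 node {18}, right has 3 {30, 15, 32}.
        Root 32: left subtree has 2 nodes {30, 15}, right has 0 { }.
          Root 15: left subtree has 1 node {30}, right has 0 { }.
    Root 13: left subtree has 0 nodes { }, right has 1 {16}.

29, 31, 18, 30, 15, 32, 19, 24, 16, 13, 4, 23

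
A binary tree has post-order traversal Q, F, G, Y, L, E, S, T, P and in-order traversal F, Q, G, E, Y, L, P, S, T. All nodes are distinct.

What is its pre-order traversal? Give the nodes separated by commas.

P, E, G, F, Q, L, Y, T, S

The last element of post-order is the root; it splits in-order into left and right subtrees.
Root P: left subtree has 6 nodes {F, Q, G, E, Y, L}, right has 2 {S, T}.
  Root E: left subtree has 3 nodes {F, Q, G}, right has 2 {Y, L}.
    Root G: left subtree has 2 nodes {F, Q}, right has 0 { }.
      Root F: left subtree has 0 nodes { }, right has 1 {Q}.
    Root L: left subtree has 1 node {Y}, right has 0 { }.
  Root T: left subtree has 1 node {S}, right has 0 { }.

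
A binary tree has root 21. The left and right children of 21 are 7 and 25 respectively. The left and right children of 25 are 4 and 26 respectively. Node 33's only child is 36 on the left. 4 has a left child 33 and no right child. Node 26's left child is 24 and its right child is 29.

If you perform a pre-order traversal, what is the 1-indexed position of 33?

5

Pre-order visits the node, then its left subtree, then its right subtree.
Visit 21.
At 21: go left to 7.
  7 is a leaf — visit 7.
At 21: go right to 25.
  Visit 25.
  At 25: go left to 4.
    Visit 4.
    At 4: go left to 33.
      Visit 33.
      At 33: go left to 36.
        36 is a leaf — visit 36.
      At 33: no right child.
    At 4: no right child.
  At 25: go right to 26.
    Visit 26.
    At 26: go left to 24.
      24 is a leaf — visit 24.
    At 26: go right to 29.
      29 is a leaf — visit 29.
Full pre-order sequence: 21, 7, 25, 4, 33, 36, 26, 24, 29.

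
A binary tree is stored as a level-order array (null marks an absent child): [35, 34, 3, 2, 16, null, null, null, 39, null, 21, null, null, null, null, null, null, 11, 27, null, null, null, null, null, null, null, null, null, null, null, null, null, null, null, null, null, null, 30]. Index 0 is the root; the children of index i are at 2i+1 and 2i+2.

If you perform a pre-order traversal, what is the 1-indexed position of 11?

Pre-order visits the node, then its left subtree, then its right subtree.
Visit 35.
At 35: go left to 34.
  Visit 34.
  At 34: go left to 2.
    Visit 2.
    At 2: no left child.
    At 2: go right to 39.
      Visit 39.
      At 39: go left to 11.
        11 is a leaf — visit 11.
      At 39: go right to 27.
        Visit 27.
        At 27: go left to 30.
          30 is a leaf — visit 30.
        At 27: no right child.
  At 34: go right to 16.
    Visit 16.
    At 16: no left child.
    At 16: go right to 21.
      21 is a leaf — visit 21.
At 35: go right to 3.
  3 is a leaf — visit 3.
Full pre-order sequence: 35, 34, 2, 39, 11, 27, 30, 16, 21, 3.

5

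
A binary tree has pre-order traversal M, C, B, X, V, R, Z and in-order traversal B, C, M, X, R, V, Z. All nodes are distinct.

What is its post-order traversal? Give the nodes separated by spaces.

The first element of pre-order is the root; it splits in-order into left and right subtrees.
Root M: left subtree has 2 nodes {B, C}, right has 4 {X, R, V, Z}.
  Root C: left subtree has 1 node {B}, right has 0 { }.
  Root X: left subtree has 0 nodes { }, right has 3 {R, V, Z}.
    Root V: left subtree has 1 node {R}, right has 1 {Z}.

B C R Z V X M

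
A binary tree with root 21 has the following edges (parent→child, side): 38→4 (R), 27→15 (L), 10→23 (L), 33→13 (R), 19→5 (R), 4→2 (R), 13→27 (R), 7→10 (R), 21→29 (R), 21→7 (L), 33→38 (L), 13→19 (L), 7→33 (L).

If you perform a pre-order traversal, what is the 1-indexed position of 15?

11

Pre-order visits the node, then its left subtree, then its right subtree.
Visit 21.
At 21: go left to 7.
  Visit 7.
  At 7: go left to 33.
    Visit 33.
    At 33: go left to 38.
      Visit 38.
      At 38: no left child.
      At 38: go right to 4.
        Visit 4.
        At 4: no left child.
        At 4: go right to 2.
          2 is a leaf — visit 2.
    At 33: go right to 13.
      Visit 13.
      At 13: go left to 19.
        Visit 19.
        At 19: no left child.
        At 19: go right to 5.
          5 is a leaf — visit 5.
      At 13: go right to 27.
        Visit 27.
        At 27: go left to 15.
          15 is a leaf — visit 15.
        At 27: no right child.
  At 7: go right to 10.
    Visit 10.
    At 10: go left to 23.
      23 is a leaf — visit 23.
    At 10: no right child.
At 21: go right to 29.
  29 is a leaf — visit 29.
Full pre-order sequence: 21, 7, 33, 38, 4, 2, 13, 19, 5, 27, 15, 10, 23, 29.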